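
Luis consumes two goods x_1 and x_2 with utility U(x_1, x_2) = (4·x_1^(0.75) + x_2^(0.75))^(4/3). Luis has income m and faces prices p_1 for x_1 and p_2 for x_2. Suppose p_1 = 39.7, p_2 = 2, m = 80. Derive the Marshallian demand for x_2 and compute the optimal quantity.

x_2* = 38.7323

MRS = MU_x_1/MU_x_2 = 4·(x_2/x_1)^(0.25). Set equal to p_1/p_2.
Hence x_2/x_1 = ((1/4)·p_1/p_2)^(1/(0.25)), i.e. raised to the 4 power.
With the ratio pinned down, the budget gives x_1* = m/(p_1 + p_2·(x_2/x_1)) and x_2* = (x_2/x_1)·x_1*.
Numerically x_2/x_1 = 606.459885, so x_1* = 80/(39.7 + 2·606.459885) = 0.0639 and x_2* = 606.459885·0.0639 = 38.7323.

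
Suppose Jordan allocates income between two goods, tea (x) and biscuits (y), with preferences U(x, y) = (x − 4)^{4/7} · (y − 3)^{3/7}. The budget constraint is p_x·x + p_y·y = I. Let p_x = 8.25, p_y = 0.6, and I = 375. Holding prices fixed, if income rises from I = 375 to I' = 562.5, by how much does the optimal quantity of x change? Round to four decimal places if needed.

Δx* = 12.987

MRS = (4/3)·(y−3)/(x−4). Tangency with p_x/p_y gives y−3 = (3/4)·(p_x/p_y)·(x−4).
Substituting into the budget: x* = 4 + 4/7·(I − 4·p_x − 3·p_y)/p_x, and y* = 3 + 3/7·(…)/p_y.
Discretionary income = 375 − 4·8.25 − 3·0.6 = 340.2; x* = 4 + 4/7·340.2/8.25 = 27.5636.
At I' = 562.5: x* = 40.5506. Change: 40.5506 − 27.5636 = 12.987.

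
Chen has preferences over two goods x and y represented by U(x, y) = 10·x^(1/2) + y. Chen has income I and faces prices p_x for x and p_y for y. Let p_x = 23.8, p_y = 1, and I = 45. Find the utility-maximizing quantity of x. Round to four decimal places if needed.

MU_x = 5/√x, MU_y = 1. Tangency: 5/√x = p_x/p_y.
Solve: √x = 5·p_y/p_x, so x*(p_x,p_y) = (5·p_y/p_x)², and y* = (I − p_x·x*)/p_y.
Plugging in: x* = (5·1/23.8)² = 0.0441.

x* = 0.0441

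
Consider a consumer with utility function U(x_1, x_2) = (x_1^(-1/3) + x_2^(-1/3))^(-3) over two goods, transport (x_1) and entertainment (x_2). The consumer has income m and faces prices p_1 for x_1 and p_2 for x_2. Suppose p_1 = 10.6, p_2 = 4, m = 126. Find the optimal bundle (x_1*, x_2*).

MU_x_1 ∝ x_1^(-4/3), MU_x_2 ∝ x_2^(-4/3), so MRS = (x_2/x_1)^(4/3) = p_1/p_2.
Hence x_2/x_1 = (p_1/p_2)^(1/(4/3)), i.e. raised to the 0.75 power.
With the ratio pinned down, the budget gives x_1* = m/(p_1 + p_2·(x_2/x_1)) and x_2* = (x_2/x_1)·x_1*.
Numerically x_2/x_1 = 2.07699, so x_1* = 126/(10.6 + 4·2.07699) = 6.6639 and x_2* = 2.07699·6.6639 = 13.8408.

x_1* = 6.6639, x_2* = 13.8408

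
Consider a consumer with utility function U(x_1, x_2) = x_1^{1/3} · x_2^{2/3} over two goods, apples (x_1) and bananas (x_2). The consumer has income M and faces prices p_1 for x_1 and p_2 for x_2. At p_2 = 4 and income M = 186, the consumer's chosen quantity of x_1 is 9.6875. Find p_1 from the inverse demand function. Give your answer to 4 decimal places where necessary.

p_1 = 6.4

Tangency: MRS = (1/2)·x_2/x_1 = p_1/p_2.
Rearranging, p_2·x_2 = 2·p_1·x_1. Substituting into the budget gives p_1·x_1·(1 + 2) = M.
Demand: x_1*(p_1,p_2,M) = 1/3·M/p_1 and x_2* = 2/3·M/p_2.
Set x_1* = 9.6875 in the demand function and solve for p_1: p_1 = 6.4.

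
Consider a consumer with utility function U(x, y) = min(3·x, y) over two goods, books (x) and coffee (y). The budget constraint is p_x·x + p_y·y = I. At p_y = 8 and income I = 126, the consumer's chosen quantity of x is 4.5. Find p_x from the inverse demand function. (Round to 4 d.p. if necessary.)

Leontief preferences: the optimum is at the kink where x/1 = y/3, i.e. y = 3·x.
Budget: p_x·x + p_y·3·x = I, so (p_x + 3·p_y)·x = I.
Demand: x*(p_x,p_y,I) = I/(p_x + 3·p_y), y* = 3·I/(p_x + 3·p_y).
Set x* = 4.5 in the demand function and solve for p_x: p_x = 4.

p_x = 4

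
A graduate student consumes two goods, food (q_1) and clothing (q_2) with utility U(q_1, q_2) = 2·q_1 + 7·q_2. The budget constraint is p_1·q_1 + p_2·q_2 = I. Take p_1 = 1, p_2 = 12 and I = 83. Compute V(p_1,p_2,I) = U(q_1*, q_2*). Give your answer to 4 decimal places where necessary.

Numerically: q_1* = 83, q_2* = 0.
Utility at the optimum: U(83, 0) = 166.

V = 166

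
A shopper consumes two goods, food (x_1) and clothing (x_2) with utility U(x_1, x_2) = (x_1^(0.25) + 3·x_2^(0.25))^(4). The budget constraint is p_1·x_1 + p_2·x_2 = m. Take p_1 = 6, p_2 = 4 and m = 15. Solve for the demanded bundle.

MU_x_1 ∝ x_1^(-0.75), MU_x_2 ∝ 3·x_2^(-0.75), so MRS = (1/3)·(x_2/x_1)^(0.75) = p_1/p_2.
Solve for the ratio: x_2/x_1 = [3·p_1/p_2]^(4/3).
With the ratio pinned down, the budget gives x_1* = m/(p_1 + p_2·(x_2/x_1)) and x_2* = (x_2/x_1)·x_1*.
Numerically x_2/x_1 = 7.429336, so x_1* = 15/(6 + 4·7.429336) = 0.42 and x_2* = 7.429336·0.42 = 3.1201.

x_1* = 0.42, x_2* = 3.1201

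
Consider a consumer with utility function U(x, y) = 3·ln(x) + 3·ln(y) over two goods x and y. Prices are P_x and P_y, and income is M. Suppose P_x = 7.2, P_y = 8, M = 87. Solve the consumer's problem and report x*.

x* = 6.0417

MU_x/MU_y = (3·y)/(3·x); tangency sets this equal to P_x/P_y.
Rearranging, P_y·y = P_x·x. Substituting into the budget gives P_x·x·(1 + 1) = M.
Demand: x*(P_x,P_y,M) = 0.5·M/P_x and y* = 0.5·M/P_y.
At P_x=7.2, P_y=8, M=87: x* = 0.5·87/7.2 = 6.0417.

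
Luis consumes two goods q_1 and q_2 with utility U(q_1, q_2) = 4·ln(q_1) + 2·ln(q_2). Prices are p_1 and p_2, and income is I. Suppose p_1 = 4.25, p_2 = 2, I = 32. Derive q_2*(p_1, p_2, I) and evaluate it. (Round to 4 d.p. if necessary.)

MU_q_1/MU_q_2 = (4·q_2)/(2·q_1); tangency sets this equal to p_1/p_2.
So 4·p_2·q_2 = 2·p_1·q_1; combined with the budget, a share 2/3 of income goes to q_1.
Demand: q_1*(p_1,p_2,I) = 2/3·I/p_1 and q_2* = 1/3·I/p_2.
At p_1=4.25, p_2=2, I=32: q_2* = 1/3·32/2 = 5.3333.

q_2* = 5.3333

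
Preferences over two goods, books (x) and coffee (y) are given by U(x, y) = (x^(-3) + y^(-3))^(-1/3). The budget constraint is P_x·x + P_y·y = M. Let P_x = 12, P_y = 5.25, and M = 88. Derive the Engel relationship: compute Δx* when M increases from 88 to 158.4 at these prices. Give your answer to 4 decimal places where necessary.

Δx* = 3.8146

From the CES first-order condition, (y/x)^(4) = P_x/P_y.
Hence y/x = (P_x/P_y)^(1/(4)), i.e. raised to the 0.25 power.
With the ratio pinned down, the budget gives x* = M/(P_x + P_y·(y/x)) and y* = (y/x)·x*.
Numerically y/x = 1.229576, so x* = 88/(12 + 5.25·1.229576) = 4.7683.
At M' = 158.4: x* = 8.5829. Change: 8.5829 − 4.7683 = 3.8146.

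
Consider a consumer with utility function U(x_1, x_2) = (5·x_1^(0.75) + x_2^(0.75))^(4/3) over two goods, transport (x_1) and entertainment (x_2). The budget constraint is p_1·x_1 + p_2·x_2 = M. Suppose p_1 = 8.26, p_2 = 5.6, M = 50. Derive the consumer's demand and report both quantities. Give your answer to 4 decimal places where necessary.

MU_x_1 ∝ 5·x_1^(-0.25), MU_x_2 ∝ x_2^(-0.25), so MRS = 5·(x_2/x_1)^(0.25) = p_1/p_2.
Solve for the ratio: x_2/x_1 = [(1/5)·p_1/p_2]^(4).
Substitute x_2 = (x_2/x_1)·x_1 into the budget: x_1* = M/(p_1 + p_2·(x_2/x_1)).
Numerically x_2/x_1 = 0.007573, so x_1* = 50/(8.26 + 5.6·0.007573) = 6.0223 and x_2* = 0.007573·6.0223 = 0.0456.

x_1* = 6.0223, x_2* = 0.0456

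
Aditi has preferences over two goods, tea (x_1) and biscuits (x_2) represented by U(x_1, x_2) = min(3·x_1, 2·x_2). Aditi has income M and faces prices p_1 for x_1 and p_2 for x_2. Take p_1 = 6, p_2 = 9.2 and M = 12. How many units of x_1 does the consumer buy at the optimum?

Demand: x_1*(p_1,p_2,M) = 2·M/(2·p_1 + 3·p_2), x_2* = 3·M/(2·p_1 + 3·p_2).
Here 2·6 + 3·9.2 = 39.6, giving x_1* = 0.6061.

x_1* = 0.6061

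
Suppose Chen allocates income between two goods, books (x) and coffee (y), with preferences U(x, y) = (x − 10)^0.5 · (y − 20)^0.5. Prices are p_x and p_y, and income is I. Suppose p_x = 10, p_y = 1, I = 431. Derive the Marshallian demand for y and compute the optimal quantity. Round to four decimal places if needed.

y* = 175.5

This is Cobb-Douglas in (x−10, y−20): tangency gives 0.5·p_y·(y−20) = 0.5·p_x·(x−10).
Substituting into the budget: x* = 10 + 0.5·(I − 10·p_x − 20·p_y)/p_x, and y* = 20 + 0.5·(…)/p_y.
Discretionary income = 431 − 10·10 − 20·1 = 311; y* = 20 + 0.5·311/1 = 175.5.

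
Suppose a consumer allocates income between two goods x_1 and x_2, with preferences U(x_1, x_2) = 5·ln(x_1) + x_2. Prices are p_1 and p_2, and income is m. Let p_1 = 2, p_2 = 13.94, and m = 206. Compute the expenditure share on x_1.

share on x_1 = 0.3383

Set MRS = p_1/p_2: (5/x_1)/1 = p_1/p_2.
So x_1*(p_1,p_2) = 5·p_2/p_1, independent of income; and x_2* = (m − 5·p_2)/p_2.
At the given prices: x_1* = 5·13.94/2 = 34.85, and x_2* = 9.7776.
Expenditure on x_1: 2·34.85 = 69.7; share = 0.3383.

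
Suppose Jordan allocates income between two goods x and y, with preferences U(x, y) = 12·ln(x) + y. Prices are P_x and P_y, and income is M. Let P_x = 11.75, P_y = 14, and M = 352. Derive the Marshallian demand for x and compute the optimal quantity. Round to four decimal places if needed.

At the given prices: x* = 12·14/11.75 = 14.2979.

x* = 14.2979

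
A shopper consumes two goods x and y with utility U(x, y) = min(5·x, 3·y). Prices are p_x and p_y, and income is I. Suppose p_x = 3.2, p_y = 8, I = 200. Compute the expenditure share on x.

share on x = 0.1935

Leontief preferences: the optimum is at the kink where x/3 = y/5, i.e. y = (5/3)·x.
Budget: p_x·x + p_y·(5/3)·x = I, so (3·p_x + 5·p_y)·x = 3·I.
Demand: x*(p_x,p_y,I) = 3·I/(3·p_x + 5·p_y), y* = 5·I/(3·p_x + 5·p_y).
Here 3·3.2 + 5·8 = 49.6, giving x* = 12.0968 and y* = 20.1613.
Expenditure on x: 3.2·12.0968 = 38.7097; share = 0.1935.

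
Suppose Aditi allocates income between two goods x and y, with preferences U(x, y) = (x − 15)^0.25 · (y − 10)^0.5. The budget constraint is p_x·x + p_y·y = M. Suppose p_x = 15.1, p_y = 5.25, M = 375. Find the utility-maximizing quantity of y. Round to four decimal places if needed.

y* = 22.1905

This is Cobb-Douglas in (x−15, y−10): tangency gives 0.25·p_y·(y−10) = 0.5·p_x·(x−15).
After buying the subsistence bundle (15, 10), a share 1/3 of the remaining income goes to x: x* = 15 + 1/3·(M − 15p_x − 10p_y)/p_x.
Discretionary income = 375 − 15·15.1 − 10·5.25 = 96; y* = 10 + 2/3·96/5.25 = 22.1905.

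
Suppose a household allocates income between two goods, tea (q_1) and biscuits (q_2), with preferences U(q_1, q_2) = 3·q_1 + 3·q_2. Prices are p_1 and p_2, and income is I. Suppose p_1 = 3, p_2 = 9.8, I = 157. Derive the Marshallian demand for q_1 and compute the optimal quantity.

q_1* = 52.3333

Linear utility — the consumer picks whichever good has higher MU/price: 3/3 = 1 vs 3/9.8 = 0.3061.
q_1 gives more utility per dollar, so spend all income on q_1: q_1* = I/p_1, q_2* = 0.
Numerically: q_1* = 52.3333, q_2* = 0.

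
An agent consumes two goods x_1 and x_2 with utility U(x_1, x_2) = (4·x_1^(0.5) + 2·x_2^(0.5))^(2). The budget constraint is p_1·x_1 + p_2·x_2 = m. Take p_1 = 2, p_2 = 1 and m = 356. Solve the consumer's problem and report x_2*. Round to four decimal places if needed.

x_2* = 118.6667

From the CES first-order condition, 2·(x_2/x_1)^(0.5) = p_1/p_2.
Hence x_2/x_1 = ((1/2)·p_1/p_2)^(1/(0.5)), i.e. raised to the 2 power.
With the ratio pinned down, the budget gives x_1* = m/(p_1 + p_2·(x_2/x_1)) and x_2* = (x_2/x_1)·x_1*.
Numerically x_2/x_1 = 1, so x_1* = 356/(2 + 1·1) = 118.6667 and x_2* = 1·118.6667 = 118.6667.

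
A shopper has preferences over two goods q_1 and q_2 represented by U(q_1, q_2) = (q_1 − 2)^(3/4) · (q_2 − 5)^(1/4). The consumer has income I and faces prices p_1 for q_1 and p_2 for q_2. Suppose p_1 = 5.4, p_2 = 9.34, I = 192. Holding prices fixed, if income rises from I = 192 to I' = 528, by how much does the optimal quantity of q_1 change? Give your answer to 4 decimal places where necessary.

This is Cobb-Douglas in (q_1−2, q_2−5): tangency gives 0.75·p_2·(q_2−5) = 0.25·p_1·(q_1−2).
Substituting into the budget: q_1* = 2 + 0.75·(I − 2·p_1 − 5·p_2)/p_1, and q_2* = 5 + 0.25·(…)/p_2.
Discretionary income = 192 − 2·5.4 − 5·9.34 = 134.5; q_1* = 2 + 0.75·134.5/5.4 = 20.6806.
At I' = 528: q_1* = 67.3472. Change: 67.3472 − 20.6806 = 46.6667.

Δq_1* = 46.6667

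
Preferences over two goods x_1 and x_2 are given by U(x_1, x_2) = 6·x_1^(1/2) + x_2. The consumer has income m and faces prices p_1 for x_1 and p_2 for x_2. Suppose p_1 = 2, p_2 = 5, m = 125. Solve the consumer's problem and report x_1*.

MU_x_1 = 3/√x_1, MU_x_2 = 1. Tangency: 3/√x_1 = p_1/p_2.
Thus x_1* = (3·p_2/p_1)² — independent of m — with the rest of income spent on x_2.
Plugging in: x_1* = (3·5/2)² = 56.25.

x_1* = 56.25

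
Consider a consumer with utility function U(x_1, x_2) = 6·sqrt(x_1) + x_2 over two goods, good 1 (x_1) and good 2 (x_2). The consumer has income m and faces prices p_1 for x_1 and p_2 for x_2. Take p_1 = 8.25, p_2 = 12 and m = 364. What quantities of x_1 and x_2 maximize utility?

MU_x_1 = 3/√x_1, MU_x_2 = 1. Tangency: 3/√x_1 = p_1/p_2.
Solve: √x_1 = 3·p_2/p_1, so x_1*(p_1,p_2) = (3·p_2/p_1)², and x_2* = (m − p_1·x_1*)/p_2.
Plugging in: x_1* = (3·12/8.25)² = 19.0413, x_2* = 17.2424.

x_1* = 19.0413, x_2* = 17.2424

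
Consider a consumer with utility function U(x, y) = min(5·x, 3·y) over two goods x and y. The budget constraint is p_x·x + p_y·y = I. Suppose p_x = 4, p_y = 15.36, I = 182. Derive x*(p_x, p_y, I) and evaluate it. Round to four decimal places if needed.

x* = 6.1486

Leontief preferences: the optimum is at the kink where x/3 = y/5, i.e. y = (5/3)·x.
Budget: p_x·x + p_y·(5/3)·x = I, so (3·p_x + 5·p_y)·x = 3·I.
Demand: x*(p_x,p_y,I) = 3·I/(3·p_x + 5·p_y), y* = 5·I/(3·p_x + 5·p_y).
Here 3·4 + 5·15.36 = 88.8, giving x* = 6.1486.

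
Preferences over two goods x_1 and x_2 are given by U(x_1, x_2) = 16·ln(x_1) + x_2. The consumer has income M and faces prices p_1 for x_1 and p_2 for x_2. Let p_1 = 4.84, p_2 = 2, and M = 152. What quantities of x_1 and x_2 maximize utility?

x_1* = 6.6116, x_2* = 60

MU_x_1 = 16/x_1, MU_x_2 = 1. Tangency: 16/x_1 = p_1/p_2.
So x_1*(p_1,p_2) = 16·p_2/p_1, independent of income; and x_2* = (M − 16·p_2)/p_2.
At the given prices: x_1* = 16·2/4.84 = 6.6116, and x_2* = 60.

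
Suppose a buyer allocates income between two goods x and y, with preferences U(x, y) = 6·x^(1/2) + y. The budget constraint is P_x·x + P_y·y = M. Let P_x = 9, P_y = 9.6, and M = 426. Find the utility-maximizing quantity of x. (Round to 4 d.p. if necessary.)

Set MRS = P_x/P_y: 3·x^(−1/2) = P_x/P_y.
Solve: √x = 3·P_y/P_x, so x*(P_x,P_y) = (3·P_y/P_x)², and y* = (M − P_x·x*)/P_y.
Plugging in: x* = (3·9.6/9)² = 10.24.

x* = 10.24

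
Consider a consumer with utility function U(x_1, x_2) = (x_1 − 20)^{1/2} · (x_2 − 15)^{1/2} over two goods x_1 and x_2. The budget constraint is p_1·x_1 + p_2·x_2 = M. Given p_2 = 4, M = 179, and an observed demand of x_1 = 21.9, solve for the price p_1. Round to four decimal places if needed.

This is Cobb-Douglas in (x_1−20, x_2−15): tangency gives 0.5·p_2·(x_2−15) = 0.5·p_1·(x_1−20).
Substituting into the budget: x_1* = 20 + 0.5·(M − 20·p_1 − 15·p_2)/p_1, and x_2* = 15 + 0.5·(…)/p_2.
Set x_1* = 21.9 in the demand function and solve for p_1: p_1 = 5.

p_1 = 5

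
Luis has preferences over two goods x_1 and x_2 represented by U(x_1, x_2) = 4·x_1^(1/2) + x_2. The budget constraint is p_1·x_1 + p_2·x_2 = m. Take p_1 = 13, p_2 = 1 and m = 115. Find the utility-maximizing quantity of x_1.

x_1* = 0.0237

Utility is quasi-linear in x_2; the FOC for x_1 is 2/√x_1 = p_1/p_2.
Thus x_1* = (2·p_2/p_1)² — independent of m — with the rest of income spent on x_2.
Plugging in: x_1* = (2·1/13)² = 0.0237.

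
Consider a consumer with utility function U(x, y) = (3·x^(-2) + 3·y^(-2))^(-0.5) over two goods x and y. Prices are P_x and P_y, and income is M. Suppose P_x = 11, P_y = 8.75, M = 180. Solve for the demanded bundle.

From the CES first-order condition, (y/x)^(3) = P_x/P_y.
Hence y/x = (P_x/P_y)^(1/(3)), i.e. raised to the 1/3 power.
With the ratio pinned down, the budget gives x* = M/(P_x + P_y·(y/x)) and y* = (y/x)·x*.
Numerically y/x = 1.079265, so x* = 180/(11 + 8.75·1.079265) = 8.8047 and y* = 1.079265·8.8047 = 9.5026.

x* = 8.8047, y* = 9.5026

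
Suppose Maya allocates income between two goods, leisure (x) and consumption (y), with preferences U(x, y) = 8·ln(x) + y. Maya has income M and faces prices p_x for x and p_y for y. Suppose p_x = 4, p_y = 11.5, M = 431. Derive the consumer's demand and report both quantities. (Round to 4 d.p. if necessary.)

x* = 23, y* = 29.4783

At the given prices: x* = 8·11.5/4 = 23, and y* = 29.4783.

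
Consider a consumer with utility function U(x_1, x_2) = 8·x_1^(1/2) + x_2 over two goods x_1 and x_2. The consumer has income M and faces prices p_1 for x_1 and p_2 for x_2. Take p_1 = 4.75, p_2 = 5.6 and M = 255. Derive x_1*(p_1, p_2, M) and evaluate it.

MU_x_1 = 4/√x_1, MU_x_2 = 1. Tangency: 4/√x_1 = p_1/p_2.
Solve: √x_1 = 4·p_2/p_1, so x_1*(p_1,p_2) = (4·p_2/p_1)², and x_2* = (M − p_1·x_1*)/p_2.
Plugging in: x_1* = (4·5.6/4.75)² = 22.2387.

x_1* = 22.2387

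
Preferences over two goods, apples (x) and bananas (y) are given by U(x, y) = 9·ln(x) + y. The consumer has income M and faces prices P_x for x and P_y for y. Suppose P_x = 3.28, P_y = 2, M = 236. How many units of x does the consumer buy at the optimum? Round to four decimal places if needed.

x* = 5.4878

At the given prices: x* = 9·2/3.28 = 5.4878.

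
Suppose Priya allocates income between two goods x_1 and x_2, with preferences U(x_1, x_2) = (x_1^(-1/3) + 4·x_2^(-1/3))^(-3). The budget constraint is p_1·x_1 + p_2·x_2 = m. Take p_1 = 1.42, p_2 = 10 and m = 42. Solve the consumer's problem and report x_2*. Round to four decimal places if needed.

x_2* = 3.451

From the CES first-order condition, (1/4)·(x_2/x_1)^(4/3) = p_1/p_2.
Hence x_2/x_1 = (4·p_1/p_2)^(1/(4/3)), i.e. raised to the 0.75 power.
Substitute x_2 = (x_2/x_1)·x_1 into the budget: x_1* = m/(p_1 + p_2·(x_2/x_1)).
Numerically x_2/x_1 = 0.654276, so x_1* = 42/(1.42 + 10·0.654276) = 5.2746 and x_2* = 0.654276·5.2746 = 3.451.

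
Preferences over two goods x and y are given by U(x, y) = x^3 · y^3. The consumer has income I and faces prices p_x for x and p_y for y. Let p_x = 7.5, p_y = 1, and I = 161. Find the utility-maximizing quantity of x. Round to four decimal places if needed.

MU_x/MU_y = (3·y)/(3·x); tangency sets this equal to p_x/p_y.
So 3·p_y·y = 3·p_x·x; combined with the budget, a share 0.5 of income goes to x.
Demand: x*(p_x,p_y,I) = 0.5·I/p_x and y* = 0.5·I/p_y.
At p_x=7.5, p_y=1, I=161: x* = 0.5·161/7.5 = 10.7333.

x* = 10.7333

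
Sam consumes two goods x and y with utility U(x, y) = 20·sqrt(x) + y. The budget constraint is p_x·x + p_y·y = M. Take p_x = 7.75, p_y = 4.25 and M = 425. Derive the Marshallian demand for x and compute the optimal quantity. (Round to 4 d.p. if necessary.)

MU_x = 10/√x, MU_y = 1. Tangency: 10/√x = p_x/p_y.
Thus x* = (10·p_y/p_x)² — independent of M — with the rest of income spent on y.
Plugging in: x* = (10·4.25/7.75)² = 30.0728.

x* = 30.0728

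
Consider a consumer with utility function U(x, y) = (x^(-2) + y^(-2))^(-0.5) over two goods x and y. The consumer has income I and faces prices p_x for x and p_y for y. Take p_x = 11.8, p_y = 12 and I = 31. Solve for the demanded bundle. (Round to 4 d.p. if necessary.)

x* = 1.3062, y* = 1.2989

Substitute y = (y/x)·x into the budget: x* = I/(p_x + p_y·(y/x)).
Numerically y/x = 0.994413, so x* = 31/(11.8 + 12·0.994413) = 1.3062 and y* = 0.994413·1.3062 = 1.2989.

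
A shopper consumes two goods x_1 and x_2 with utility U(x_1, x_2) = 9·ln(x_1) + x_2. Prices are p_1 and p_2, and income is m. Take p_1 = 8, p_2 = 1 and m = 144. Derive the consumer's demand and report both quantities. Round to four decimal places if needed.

x_1* = 1.125, x_2* = 135

So x_1*(p_1,p_2) = 9·p_2/p_1, independent of income; and x_2* = (m − 9·p_2)/p_2.
At the given prices: x_1* = 9·1/8 = 1.125, and x_2* = 135.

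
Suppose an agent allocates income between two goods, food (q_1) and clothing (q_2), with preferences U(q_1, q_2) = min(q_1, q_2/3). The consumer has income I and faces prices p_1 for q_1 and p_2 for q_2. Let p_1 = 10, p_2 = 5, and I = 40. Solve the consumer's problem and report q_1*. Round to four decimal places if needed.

With perfect complements, no substitution: consume in ratio q_1:q_2 = 1:3.
Budget: p_1·q_1 + p_2·3·q_1 = I, so (p_1 + 3·p_2)·q_1 = I.
Demand: q_1*(p_1,p_2,I) = I/(p_1 + 3·p_2), q_2* = 3·I/(p_1 + 3·p_2).
Here 10 + 3·5 = 25, giving q_1* = 1.6.

q_1* = 1.6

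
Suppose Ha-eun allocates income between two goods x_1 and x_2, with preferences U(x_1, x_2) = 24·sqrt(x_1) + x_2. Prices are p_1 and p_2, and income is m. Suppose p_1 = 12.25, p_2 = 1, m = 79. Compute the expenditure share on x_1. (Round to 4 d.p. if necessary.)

share on x_1 = 0.1488

Set MRS = p_1/p_2: 12·x_1^(−1/2) = p_1/p_2.
Thus x_1* = (12·p_2/p_1)² — independent of m — with the rest of income spent on x_2.
Plugging in: x_1* = (12·1/12.25)² = 0.9596, x_2* = 67.2449.
Expenditure on x_1: 12.25·0.9596 = 11.7551; share = 0.1488.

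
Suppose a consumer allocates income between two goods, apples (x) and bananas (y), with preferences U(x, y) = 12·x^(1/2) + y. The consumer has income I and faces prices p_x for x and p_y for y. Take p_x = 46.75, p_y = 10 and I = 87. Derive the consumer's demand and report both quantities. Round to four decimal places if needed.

MU_x = 6/√x, MU_y = 1. Tangency: 6/√x = p_x/p_y.
Thus x* = (6·p_y/p_x)² — independent of I — with the rest of income spent on y.
Plugging in: x* = (6·10/46.75)² = 1.6472, y* = 0.9995.

x* = 1.6472, y* = 0.9995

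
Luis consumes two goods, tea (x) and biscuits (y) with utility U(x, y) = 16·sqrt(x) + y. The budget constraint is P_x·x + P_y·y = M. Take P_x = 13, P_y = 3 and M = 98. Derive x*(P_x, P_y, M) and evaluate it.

x* = 3.4083

MU_x = 8/√x, MU_y = 1. Tangency: 8/√x = P_x/P_y.
Solve: √x = 8·P_y/P_x, so x*(P_x,P_y) = (8·P_y/P_x)², and y* = (M − P_x·x*)/P_y.
Plugging in: x* = (8·3/13)² = 3.4083.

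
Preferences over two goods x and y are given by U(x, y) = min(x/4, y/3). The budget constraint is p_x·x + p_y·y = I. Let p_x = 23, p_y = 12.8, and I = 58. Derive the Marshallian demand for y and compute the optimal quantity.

Leontief preferences: the optimum is at the kink where x/4 = y/3, i.e. y = (3/4)·x.
Budget: p_x·x + p_y·(3/4)·x = I, so (4·p_x + 3·p_y)·x = 4·I.
Demand: x*(p_x,p_y,I) = 4·I/(4·p_x + 3·p_y), y* = 3·I/(4·p_x + 3·p_y).
Here 4·23 + 3·12.8 = 130.4, giving y* = 1.3344.

y* = 1.3344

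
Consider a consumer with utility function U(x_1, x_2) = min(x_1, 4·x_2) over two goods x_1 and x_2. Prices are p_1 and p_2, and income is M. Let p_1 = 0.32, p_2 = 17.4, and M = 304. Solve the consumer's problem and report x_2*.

x_2* = 16.2741

Leontief preferences: the optimum is at the kink where x_1/4 = x_2/1, i.e. x_2 = (1/4)·x_1.
Budget: p_1·x_1 + p_2·(1/4)·x_1 = M, so (4·p_1 + p_2)·x_1 = 4·M.
Demand: x_1*(p_1,p_2,M) = 4·M/(4·p_1 + p_2), x_2* = M/(4·p_1 + p_2).
Here 4·0.32 + 17.4 = 18.68, giving x_2* = 16.2741.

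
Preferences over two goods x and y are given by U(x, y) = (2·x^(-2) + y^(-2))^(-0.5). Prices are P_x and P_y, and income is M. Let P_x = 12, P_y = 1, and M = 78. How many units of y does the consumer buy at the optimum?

y* = 10.258

Numerically y/x = 1.817121, so x* = 78/(12 + 1·1.817121) = 5.6452 and y* = 1.817121·5.6452 = 10.258.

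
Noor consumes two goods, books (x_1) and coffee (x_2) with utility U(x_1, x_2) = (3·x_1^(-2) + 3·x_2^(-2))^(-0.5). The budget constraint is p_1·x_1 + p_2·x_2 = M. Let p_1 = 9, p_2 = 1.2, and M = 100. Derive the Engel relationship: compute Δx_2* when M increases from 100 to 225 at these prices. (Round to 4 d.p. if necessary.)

MU_x_1 ∝ 3·x_1^(-3), MU_x_2 ∝ 3·x_2^(-3), so MRS = (x_2/x_1)^(3) = p_1/p_2.
Solve for the ratio: x_2/x_1 = [p_1/p_2]^(1/3).
Substitute x_2 = (x_2/x_1)·x_1 into the budget: x_1* = M/(p_1 + p_2·(x_2/x_1)).
Numerically x_2/x_1 = 1.957434, so x_1* = 100/(9 + 1.2·1.957434) = 8.8114 and x_2* = 1.957434·8.8114 = 17.2478.
At M' = 225: x_2* = 38.8074. Change: 38.8074 − 17.2478 = 21.5597.

Δx_2* = 21.5597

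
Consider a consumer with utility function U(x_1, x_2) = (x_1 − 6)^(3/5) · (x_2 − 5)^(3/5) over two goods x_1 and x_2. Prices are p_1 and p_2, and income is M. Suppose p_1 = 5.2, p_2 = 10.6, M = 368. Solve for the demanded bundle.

x_1* = 33.2885, x_2* = 18.3868

MRS = (x_2−5)/(x_1−6). Tangency with p_1/p_2 gives x_2−5 = (p_1/p_2)·(x_1−6).
After buying the subsistence bundle (6, 5), a share 0.5 of the remaining income goes to x_1: x_1* = 6 + 0.5·(M − 6p_1 − 5p_2)/p_1.
Discretionary income = 368 − 6·5.2 − 5·10.6 = 283.8; x_1* = 6 + 0.5·283.8/5.2 = 33.2885; x_2* = 5 + 0.5·283.8/10.6 = 18.3868.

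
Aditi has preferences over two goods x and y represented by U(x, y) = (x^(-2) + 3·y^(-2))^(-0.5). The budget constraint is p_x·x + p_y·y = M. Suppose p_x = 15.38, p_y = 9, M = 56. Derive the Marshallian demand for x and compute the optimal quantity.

x* = 1.8124

MRS = MU_x/MU_y = (1/3)·(y/x)^(3). Set equal to p_x/p_y.
Hence y/x = (3·p_x/p_y)^(1/(3)), i.e. raised to the 1/3 power.
Substitute y = (y/x)·x into the budget: x* = M/(p_x + p_y·(y/x)).
Numerically y/x = 1.724295, so x* = 56/(15.38 + 9·1.724295) = 1.8124.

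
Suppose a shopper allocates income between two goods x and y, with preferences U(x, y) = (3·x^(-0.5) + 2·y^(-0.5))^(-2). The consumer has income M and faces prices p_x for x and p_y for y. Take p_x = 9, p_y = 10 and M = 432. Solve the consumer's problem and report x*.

MU_x ∝ 3·x^(-1.5), MU_y ∝ 2·y^(-1.5), so MRS = (3/2)·(y/x)^(1.5) = p_x/p_y.
Solve for the ratio: y/x = [(2/3)·p_x/p_y]^(2/3).
Substitute y = (y/x)·x into the budget: x* = M/(p_x + p_y·(y/x)).
Numerically y/x = 0.711379, so x* = 432/(9 + 10·0.711379) = 26.8093.

x* = 26.8093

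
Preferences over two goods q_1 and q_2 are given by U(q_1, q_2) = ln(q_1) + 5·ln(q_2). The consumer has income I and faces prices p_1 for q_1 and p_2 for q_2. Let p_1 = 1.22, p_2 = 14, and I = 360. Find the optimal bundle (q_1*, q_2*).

q_1* = 49.1803, q_2* = 21.4286

Tangency: MRS = (1/5)·q_2/q_1 = p_1/p_2.
Rearranging, p_2·q_2 = 5·p_1·q_1. Substituting into the budget gives p_1·q_1·(1 + 5) = I.
Demand: q_1*(p_1,p_2,I) = 1/6·I/p_1 and q_2* = 5/6·I/p_2.
At p_1=1.22, p_2=14, I=360: q_1* = 1/6·360/1.22 = 49.1803, q_2* = 21.4286.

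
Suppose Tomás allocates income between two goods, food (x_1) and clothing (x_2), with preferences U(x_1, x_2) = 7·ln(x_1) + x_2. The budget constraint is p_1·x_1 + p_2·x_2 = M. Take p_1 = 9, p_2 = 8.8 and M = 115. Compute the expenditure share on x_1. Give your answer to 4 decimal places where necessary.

share on x_1 = 0.5357

Set MRS = p_1/p_2: (7/x_1)/1 = p_1/p_2.
So x_1*(p_1,p_2) = 7·p_2/p_1, independent of income; and x_2* = (M − 7·p_2)/p_2.
At the given prices: x_1* = 7·8.8/9 = 6.8444, and x_2* = 6.0682.
Expenditure on x_1: 9·6.8444 = 61.6; share = 0.5357.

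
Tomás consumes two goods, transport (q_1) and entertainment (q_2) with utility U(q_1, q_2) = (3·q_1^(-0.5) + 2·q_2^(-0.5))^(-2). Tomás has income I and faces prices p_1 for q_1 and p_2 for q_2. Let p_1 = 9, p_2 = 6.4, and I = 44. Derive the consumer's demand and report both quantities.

q_1* = 2.908, q_2* = 2.7856

MRS = MU_q_1/MU_q_2 = (3/2)·(q_2/q_1)^(1.5). Set equal to p_1/p_2.
Hence q_2/q_1 = ((2/3)·p_1/p_2)^(1/(1.5)), i.e. raised to the 2/3 power.
With the ratio pinned down, the budget gives q_1* = I/(p_1 + p_2·(q_2/q_1)) and q_2* = (q_2/q_1)·q_1*.
Numerically q_2/q_1 = 0.957887, so q_1* = 44/(9 + 6.4·0.957887) = 2.908 and q_2* = 0.957887·2.908 = 2.7856.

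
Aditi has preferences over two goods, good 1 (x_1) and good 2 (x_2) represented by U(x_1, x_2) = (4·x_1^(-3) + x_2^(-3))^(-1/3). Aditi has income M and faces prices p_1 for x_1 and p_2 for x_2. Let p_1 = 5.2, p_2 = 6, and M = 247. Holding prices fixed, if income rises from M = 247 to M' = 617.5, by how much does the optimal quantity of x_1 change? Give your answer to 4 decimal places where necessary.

MRS = MU_x_1/MU_x_2 = 4·(x_2/x_1)^(4). Set equal to p_1/p_2.
Hence x_2/x_1 = ((1/4)·p_1/p_2)^(1/(4)), i.e. raised to the 0.25 power.
With the ratio pinned down, the budget gives x_1* = M/(p_1 + p_2·(x_2/x_1)) and x_2* = (x_2/x_1)·x_1*.
Numerically x_2/x_1 = 0.682257, so x_1* = 247/(5.2 + 6·0.682257) = 26.5776.
At M' = 617.5: x_1* = 66.444. Change: 66.444 − 26.5776 = 39.8664.

Δx_1* = 39.8664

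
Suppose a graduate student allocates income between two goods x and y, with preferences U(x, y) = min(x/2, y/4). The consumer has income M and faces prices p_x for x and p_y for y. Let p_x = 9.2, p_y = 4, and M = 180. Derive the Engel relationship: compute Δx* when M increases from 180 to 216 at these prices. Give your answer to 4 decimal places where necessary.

Leontief preferences: the optimum is at the kink where x/2 = y/4, i.e. y = 2·x.
Budget: p_x·x + p_y·2·x = M, so (2·p_x + 4·p_y)·x = 2·M.
Demand: x*(p_x,p_y,M) = 2·M/(2·p_x + 4·p_y), y* = 4·M/(2·p_x + 4·p_y).
Here 2·9.2 + 4·4 = 34.4, giving x* = 10.4651.
At M' = 216: x* = 12.5581. Change: 12.5581 − 10.4651 = 2.093.

Δx* = 2.093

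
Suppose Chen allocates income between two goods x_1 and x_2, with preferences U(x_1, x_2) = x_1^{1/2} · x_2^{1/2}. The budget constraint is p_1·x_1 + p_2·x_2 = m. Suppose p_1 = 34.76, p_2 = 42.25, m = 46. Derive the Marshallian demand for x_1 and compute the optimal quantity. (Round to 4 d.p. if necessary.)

Tangency: MRS = x_2/x_1 = p_1/p_2.
Rearranging, p_2·x_2 = p_1·x_1. Substituting into the budget gives p_1·x_1·(1 + 1) = m.
Demand: x_1*(p_1,p_2,m) = 0.5·m/p_1 and x_2* = 0.5·m/p_2.
At p_1=34.76, p_2=42.25, m=46: x_1* = 0.5·46/34.76 = 0.6617.

x_1* = 0.6617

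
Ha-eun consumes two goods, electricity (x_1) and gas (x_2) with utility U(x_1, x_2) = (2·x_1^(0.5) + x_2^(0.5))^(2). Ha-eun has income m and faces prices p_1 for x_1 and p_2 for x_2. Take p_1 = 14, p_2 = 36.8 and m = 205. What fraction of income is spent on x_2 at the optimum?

Numerically x_2/x_1 = 0.036183, so x_1* = 205/(14 + 36.8·0.036183) = 13.3711 and x_2* = 0.036183·13.3711 = 0.4838.
Expenditure on x_2: 36.8·0.4838 = 17.804; share = 0.0868.

share on x_2 = 0.0868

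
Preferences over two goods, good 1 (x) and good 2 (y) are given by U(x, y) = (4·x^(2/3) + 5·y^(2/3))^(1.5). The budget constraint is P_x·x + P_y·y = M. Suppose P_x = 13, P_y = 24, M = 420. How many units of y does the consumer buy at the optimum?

y* = 6.3751

Substitute y = (y/x)·x into the budget: x* = M/(P_x + P_y·(y/x)).
Numerically y/x = 0.310403, so x* = 420/(13 + 24·0.310403) = 20.5382 and y* = 0.310403·20.5382 = 6.3751.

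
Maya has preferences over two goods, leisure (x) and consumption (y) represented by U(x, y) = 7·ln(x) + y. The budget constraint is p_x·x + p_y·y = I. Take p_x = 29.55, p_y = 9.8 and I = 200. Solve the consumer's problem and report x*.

So x*(p_x,p_y) = 7·p_y/p_x, independent of income; and y* = (I − 7·p_y)/p_y.
At the given prices: x* = 7·9.8/29.55 = 2.3215.

x* = 2.3215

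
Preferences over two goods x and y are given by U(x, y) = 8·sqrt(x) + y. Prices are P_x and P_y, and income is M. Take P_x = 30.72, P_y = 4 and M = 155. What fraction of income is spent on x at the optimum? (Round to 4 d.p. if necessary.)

share on x = 0.0538

Utility is quasi-linear in y; the FOC for x is 4/√x = P_x/P_y.
Thus x* = (4·P_y/P_x)² — independent of M — with the rest of income spent on y.
Plugging in: x* = (4·4/30.72)² = 0.2713, y* = 36.6667.
Expenditure on x: 30.72·0.2713 = 8.3333; share = 0.0538.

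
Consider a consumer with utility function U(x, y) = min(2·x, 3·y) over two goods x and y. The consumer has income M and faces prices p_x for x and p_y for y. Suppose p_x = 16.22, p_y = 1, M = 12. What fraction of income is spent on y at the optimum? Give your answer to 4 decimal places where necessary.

share on y = 0.0395

With perfect complements, no substitution: consume in ratio x:y = 3:2.
Budget: p_x·x + p_y·(2/3)·x = M, so (3·p_x + 2·p_y)·x = 3·M.
Demand: x*(p_x,p_y,M) = 3·M/(3·p_x + 2·p_y), y* = 2·M/(3·p_x + 2·p_y).
Here 3·16.22 + 2·1 = 50.66, giving x* = 0.7106 and y* = 0.4737.
Expenditure on y: 1·0.4737 = 0.4737; share = 0.0395.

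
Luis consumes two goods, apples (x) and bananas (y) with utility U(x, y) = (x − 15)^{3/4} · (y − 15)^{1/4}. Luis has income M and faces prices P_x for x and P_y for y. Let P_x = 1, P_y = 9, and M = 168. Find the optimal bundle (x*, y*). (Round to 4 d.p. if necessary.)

MRS = 3·(y−15)/(x−15). Tangency with P_x/P_y gives y−15 = (1/3)·(P_x/P_y)·(x−15).
Substituting into the budget: x* = 15 + 0.75·(M − 15·P_x − 15·P_y)/P_x, and y* = 15 + 0.25·(…)/P_y.
Discretionary income = 168 − 15·1 − 15·9 = 18; x* = 15 + 0.75·18/1 = 28.5; y* = 15 + 0.25·18/9 = 15.5.

x* = 28.5, y* = 15.5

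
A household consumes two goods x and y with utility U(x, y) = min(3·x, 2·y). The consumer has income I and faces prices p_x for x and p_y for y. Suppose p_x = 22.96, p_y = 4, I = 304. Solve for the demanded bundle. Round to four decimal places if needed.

Leontief preferences: the optimum is at the kink where x/2 = y/3, i.e. y = (3/2)·x.
Budget: p_x·x + p_y·(3/2)·x = I, so (2·p_x + 3·p_y)·x = 2·I.
Demand: x*(p_x,p_y,I) = 2·I/(2·p_x + 3·p_y), y* = 3·I/(2·p_x + 3·p_y).
Here 2·22.96 + 3·4 = 57.92, giving x* = 10.4972 and y* = 15.7459.

x* = 10.4972, y* = 15.7459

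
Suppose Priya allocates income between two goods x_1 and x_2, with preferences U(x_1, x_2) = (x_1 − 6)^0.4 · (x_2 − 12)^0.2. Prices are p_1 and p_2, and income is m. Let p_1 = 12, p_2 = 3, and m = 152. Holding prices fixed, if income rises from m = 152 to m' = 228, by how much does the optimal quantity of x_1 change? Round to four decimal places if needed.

Δx_1* = 4.2222

Discretionary income = 152 − 6·12 − 12·3 = 44; x_1* = 6 + 2/3·44/12 = 8.4444.
At m' = 228: x_1* = 12.6667. Change: 12.6667 − 8.4444 = 4.2222.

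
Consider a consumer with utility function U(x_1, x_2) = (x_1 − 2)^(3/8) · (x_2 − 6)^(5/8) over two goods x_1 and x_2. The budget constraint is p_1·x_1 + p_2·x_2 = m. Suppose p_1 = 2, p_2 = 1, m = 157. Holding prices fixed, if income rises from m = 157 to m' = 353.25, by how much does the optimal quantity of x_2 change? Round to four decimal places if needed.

Δx_2* = 122.6562

MRS = (3/5)·(x_2−6)/(x_1−2). Tangency with p_1/p_2 gives x_2−6 = (5/3)·(p_1/p_2)·(x_1−2).
After buying the subsistence bundle (2, 6), a share 0.375 of the remaining income goes to x_1: x_1* = 2 + 0.375·(m − 2p_1 − 6p_2)/p_1.
Discretionary income = 157 − 2·2 − 6·1 = 147; x_2* = 6 + 0.625·147/1 = 97.875.
At m' = 353.25: x_2* = 220.5312. Change: 220.5312 − 97.875 = 122.6562.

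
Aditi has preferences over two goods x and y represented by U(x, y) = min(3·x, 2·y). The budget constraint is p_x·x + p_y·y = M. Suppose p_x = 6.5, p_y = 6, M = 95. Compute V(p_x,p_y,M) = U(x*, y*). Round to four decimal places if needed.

V = 18.3871

With perfect complements, no substitution: consume in ratio x:y = 2:3.
Budget: p_x·x + p_y·(3/2)·x = M, so (2·p_x + 3·p_y)·x = 2·M.
Demand: x*(p_x,p_y,M) = 2·M/(2·p_x + 3·p_y), y* = 3·M/(2·p_x + 3·p_y).
Here 2·6.5 + 3·6 = 31, giving x* = 6.129 and y* = 9.1935.
Utility at the optimum: U(6.129, 9.1935) = 18.3871.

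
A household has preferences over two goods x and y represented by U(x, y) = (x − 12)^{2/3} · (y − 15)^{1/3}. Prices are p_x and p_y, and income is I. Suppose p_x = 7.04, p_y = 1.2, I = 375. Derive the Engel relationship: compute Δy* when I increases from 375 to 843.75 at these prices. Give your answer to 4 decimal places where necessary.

Δy* = 130.2083

Let x' = x−12, y' = y−15. MRS = 2·y'/x' = p_x/p_y.
After buying the subsistence bundle (12, 15), a share 2/3 of the remaining income goes to x: x* = 12 + 2/3·(I − 12p_x − 15p_y)/p_x.
Discretionary income = 375 − 12·7.04 − 15·1.2 = 272.52; y* = 15 + 1/3·272.52/1.2 = 90.7.
At I' = 843.75: y* = 220.9083. Change: 220.9083 − 90.7 = 130.2083.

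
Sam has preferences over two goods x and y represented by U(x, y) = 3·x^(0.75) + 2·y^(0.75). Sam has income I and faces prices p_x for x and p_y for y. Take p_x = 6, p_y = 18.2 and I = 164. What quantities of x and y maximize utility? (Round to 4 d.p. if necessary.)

MU_x ∝ 3·x^(-0.25), MU_y ∝ 2·y^(-0.25), so MRS = (3/2)·(y/x)^(0.25) = p_x/p_y.
Hence y/x = ((2/3)·p_x/p_y)^(1/(0.25)), i.e. raised to the 4 power.
Substitute y = (y/x)·x into the budget: x* = I/(p_x + p_y·(y/x)).
Numerically y/x = 0.002333, so x* = 164/(6 + 18.2·0.002333) = 27.1412 and y* = 0.002333·27.1412 = 0.0633.

x* = 27.1412, y* = 0.0633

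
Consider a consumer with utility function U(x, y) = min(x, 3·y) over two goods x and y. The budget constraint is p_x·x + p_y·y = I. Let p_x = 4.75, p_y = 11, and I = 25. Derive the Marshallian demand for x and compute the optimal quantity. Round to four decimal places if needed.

Leontief preferences: the optimum is at the kink where x/3 = y/1, i.e. y = (1/3)·x.
Budget: p_x·x + p_y·(1/3)·x = I, so (3·p_x + p_y)·x = 3·I.
Demand: x*(p_x,p_y,I) = 3·I/(3·p_x + p_y), y* = I/(3·p_x + p_y).
Here 3·4.75 + 11 = 25.25, giving x* = 2.9703.

x* = 2.9703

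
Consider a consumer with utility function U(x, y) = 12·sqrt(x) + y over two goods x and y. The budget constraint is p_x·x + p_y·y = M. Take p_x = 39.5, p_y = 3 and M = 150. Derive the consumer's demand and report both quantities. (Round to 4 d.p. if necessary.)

x* = 0.2077, y* = 47.2658

Utility is quasi-linear in y; the FOC for x is 6/√x = p_x/p_y.
Thus x* = (6·p_y/p_x)² — independent of M — with the rest of income spent on y.
Plugging in: x* = (6·3/39.5)² = 0.2077, y* = 47.2658.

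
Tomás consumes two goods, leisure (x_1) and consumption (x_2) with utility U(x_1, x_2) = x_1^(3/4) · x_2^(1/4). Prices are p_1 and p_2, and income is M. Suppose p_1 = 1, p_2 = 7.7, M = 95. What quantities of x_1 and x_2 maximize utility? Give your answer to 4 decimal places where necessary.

x_1* = 71.25, x_2* = 3.0844

The MRS is 3·x_2/x_1. Set MRS = p_1/p_2.
So 0.75·p_2·x_2 = 0.25·p_1·x_1; combined with the budget, a share 0.75 of income goes to x_1.
Demand: x_1*(p_1,p_2,M) = 0.75·M/p_1 and x_2* = 0.25·M/p_2.
At p_1=1, p_2=7.7, M=95: x_1* = 0.75·95/1 = 71.25, x_2* = 3.0844.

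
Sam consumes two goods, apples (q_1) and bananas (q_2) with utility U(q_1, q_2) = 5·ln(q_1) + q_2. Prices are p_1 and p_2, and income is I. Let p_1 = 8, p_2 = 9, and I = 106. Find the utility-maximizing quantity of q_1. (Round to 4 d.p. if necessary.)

q_1* = 5.625

MU_q_1 = 5/q_1, MU_q_2 = 1. Tangency: 5/q_1 = p_1/p_2.
So q_1*(p_1,p_2) = 5·p_2/p_1, independent of income; and q_2* = (I − 5·p_2)/p_2.
At the given prices: q_1* = 5·9/8 = 5.625.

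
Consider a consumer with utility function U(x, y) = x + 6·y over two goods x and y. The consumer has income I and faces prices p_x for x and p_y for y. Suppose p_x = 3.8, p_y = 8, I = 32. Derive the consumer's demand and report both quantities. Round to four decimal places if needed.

x* = 0, y* = 4

Perfect substitutes: compare marginal utility per dollar. 1/p_x vs 6/p_y → 0.2632 vs 0.75.
y gives more utility per dollar, so spend all income on y: y* = I/p_y, x* = 0.
Numerically: x* = 0, y* = 4.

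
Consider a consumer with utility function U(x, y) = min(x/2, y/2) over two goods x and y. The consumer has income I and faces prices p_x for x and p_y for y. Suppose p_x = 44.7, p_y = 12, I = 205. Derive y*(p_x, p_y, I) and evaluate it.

Demand: x*(p_x,p_y,I) = 2·I/(2·p_x + 2·p_y), y* = 2·I/(2·p_x + 2·p_y).
Here 2·44.7 + 2·12 = 113.4, giving y* = 3.6155.

y* = 3.6155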